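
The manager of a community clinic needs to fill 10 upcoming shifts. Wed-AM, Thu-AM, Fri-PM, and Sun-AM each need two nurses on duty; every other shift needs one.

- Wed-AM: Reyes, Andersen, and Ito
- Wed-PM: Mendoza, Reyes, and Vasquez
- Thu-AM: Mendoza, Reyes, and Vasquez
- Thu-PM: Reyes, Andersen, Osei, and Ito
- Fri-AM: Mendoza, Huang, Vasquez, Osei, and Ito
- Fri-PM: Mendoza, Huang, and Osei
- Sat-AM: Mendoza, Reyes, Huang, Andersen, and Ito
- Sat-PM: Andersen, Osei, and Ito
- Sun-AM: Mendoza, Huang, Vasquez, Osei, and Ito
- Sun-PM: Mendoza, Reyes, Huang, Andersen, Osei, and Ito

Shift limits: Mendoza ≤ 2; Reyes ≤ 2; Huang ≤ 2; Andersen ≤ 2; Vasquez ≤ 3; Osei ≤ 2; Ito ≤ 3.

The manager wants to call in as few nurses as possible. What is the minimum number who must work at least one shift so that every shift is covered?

14 slots to fill and no one can take more than 3, so at least ⌈14/3⌉ = 5 nurses are needed.
Any 5 nurses together have capacity at most 3+3+2+2+2 = 12 < 14 slots, so 5 can never suffice.
Mendoza, Reyes, Huang, Andersen, Vasquez, and Ito alone can cover everything: Wed-AM→Reyes+Andersen, Wed-PM→Mendoza, Thu-AM→Reyes+Vasquez, Thu-PM→Ito, Fri-AM→Vasquez, Fri-PM→Mendoza+Huang, Sat-AM→Huang, Sat-PM→Andersen, Sun-AM→Vasquez+Ito, Sun-PM→Ito.

6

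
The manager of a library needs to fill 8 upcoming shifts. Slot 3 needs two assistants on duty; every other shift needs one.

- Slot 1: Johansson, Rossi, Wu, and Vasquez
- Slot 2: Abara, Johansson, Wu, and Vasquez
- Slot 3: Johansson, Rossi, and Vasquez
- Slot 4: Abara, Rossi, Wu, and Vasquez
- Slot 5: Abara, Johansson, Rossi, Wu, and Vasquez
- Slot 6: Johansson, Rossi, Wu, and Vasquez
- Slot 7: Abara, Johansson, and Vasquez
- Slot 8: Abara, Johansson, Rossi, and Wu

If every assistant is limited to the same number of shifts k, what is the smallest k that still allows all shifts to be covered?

With 5 assistants and 9 worker-slots to fill, someone must work at least ⌈9/5⌉ = 2 shifts, so k ≥ 2.
k = 2 works: Slot 1→Johansson, Slot 2→Abara, Slot 3→Johansson+Rossi, Slot 4→Rossi, Slot 5→Vasquez, Slot 6→Wu, Slot 7→Abara, Slot 8→Wu.
Loads: Abara 2, Johansson 2, Rossi 2, Wu 2, Vasquez 1 — all ≤ 2.

2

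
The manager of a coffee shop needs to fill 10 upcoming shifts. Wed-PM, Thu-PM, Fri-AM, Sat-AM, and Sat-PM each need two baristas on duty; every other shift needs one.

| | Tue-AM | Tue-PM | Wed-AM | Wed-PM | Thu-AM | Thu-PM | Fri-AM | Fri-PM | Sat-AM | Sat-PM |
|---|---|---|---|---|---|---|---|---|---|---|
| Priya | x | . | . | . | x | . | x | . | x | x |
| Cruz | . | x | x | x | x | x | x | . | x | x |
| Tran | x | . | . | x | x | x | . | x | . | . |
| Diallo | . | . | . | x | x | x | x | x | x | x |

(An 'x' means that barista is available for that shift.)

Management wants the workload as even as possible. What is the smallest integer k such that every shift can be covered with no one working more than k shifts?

4

With 4 baristas and 15 worker-slots to fill, someone must work at least ⌈15/4⌉ = 4 shifts, so k ≥ 4.
k = 4 works: Tue-AM→Priya, Tue-PM→Cruz, Wed-AM→Cruz, Wed-PM→Cruz+Tran, Thu-AM→Tran, Thu-PM→Cruz+Tran, Fri-AM→Priya+Diallo, Fri-PM→Tran, Sat-AM→Priya+Diallo, Sat-PM→Priya+Diallo.
Loads: Priya 4, Cruz 4, Tran 4, Diallo 3 — all ≤ 4.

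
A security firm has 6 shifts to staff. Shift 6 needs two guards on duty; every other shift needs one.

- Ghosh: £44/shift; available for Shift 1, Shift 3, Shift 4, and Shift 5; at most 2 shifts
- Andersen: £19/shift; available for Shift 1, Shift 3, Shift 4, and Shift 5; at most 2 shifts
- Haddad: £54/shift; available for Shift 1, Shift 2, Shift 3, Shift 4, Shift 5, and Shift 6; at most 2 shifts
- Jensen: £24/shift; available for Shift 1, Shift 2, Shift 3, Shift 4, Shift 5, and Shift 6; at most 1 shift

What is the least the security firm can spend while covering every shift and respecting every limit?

Shift 6 can only be covered by Haddad and Jensen, so that assignment is forced.
Picking the cheapest available guard for each shift independently would cost £178, but that ignores the shift limits.
An optimal schedule: Shift 1→Ghosh, Shift 2→Haddad, Shift 3→Ghosh, Shift 4→Andersen, Shift 5→Andersen, Shift 6→Haddad+Jensen.
Total: 44 + 54 + 44 + 19 + 19 + 54 + 24 = £258.

£258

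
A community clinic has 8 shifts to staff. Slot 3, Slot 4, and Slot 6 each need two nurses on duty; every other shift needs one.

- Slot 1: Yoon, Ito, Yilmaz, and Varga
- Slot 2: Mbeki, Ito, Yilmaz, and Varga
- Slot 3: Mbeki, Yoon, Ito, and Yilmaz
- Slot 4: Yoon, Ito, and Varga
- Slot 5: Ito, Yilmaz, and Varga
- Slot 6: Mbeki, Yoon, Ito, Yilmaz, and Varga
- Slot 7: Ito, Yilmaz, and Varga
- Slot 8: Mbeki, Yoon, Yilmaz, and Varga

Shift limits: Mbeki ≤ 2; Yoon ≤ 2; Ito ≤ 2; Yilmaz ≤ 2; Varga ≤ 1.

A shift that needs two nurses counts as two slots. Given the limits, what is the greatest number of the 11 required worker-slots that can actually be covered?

Total capacity across all nurses is 2+2+2+2+1 = 9, and 11 slots are needed, so at most 9 can be filled.
An assignment achieving 9: Slot 1→Yoon, Slot 2→Mbeki, Slot 3→Mbeki+Yilmaz, Slot 4→Yoon+Ito, Slot 5→Ito, Slot 7→Yilmaz, Slot 8→Varga.
Loads: Mbeki 2/2, Yoon 2/2, Ito 2/2, Yilmaz 2/2, Varga 1/1.

9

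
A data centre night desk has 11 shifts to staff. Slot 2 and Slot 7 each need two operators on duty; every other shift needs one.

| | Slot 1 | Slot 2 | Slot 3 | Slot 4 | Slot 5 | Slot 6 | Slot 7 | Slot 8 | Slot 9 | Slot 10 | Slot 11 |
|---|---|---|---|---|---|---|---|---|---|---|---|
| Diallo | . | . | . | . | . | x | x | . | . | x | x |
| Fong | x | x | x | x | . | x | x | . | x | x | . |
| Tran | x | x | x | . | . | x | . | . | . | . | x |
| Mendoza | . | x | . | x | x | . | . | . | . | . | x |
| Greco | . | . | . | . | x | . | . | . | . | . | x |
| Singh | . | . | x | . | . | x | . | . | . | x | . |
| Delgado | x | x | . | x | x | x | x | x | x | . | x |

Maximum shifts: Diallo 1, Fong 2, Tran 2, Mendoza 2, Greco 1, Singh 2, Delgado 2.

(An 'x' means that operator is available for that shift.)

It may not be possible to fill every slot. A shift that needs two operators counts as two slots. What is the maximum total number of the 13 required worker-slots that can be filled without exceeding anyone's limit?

Total capacity across all operators is 1+2+2+2+1+2+2 = 12, and 13 slots are needed, so at most 12 can be filled.
An assignment achieving 12: Slot 1→Fong, Slot 2→Tran, Slot 3→Tran, Slot 4→Mendoza, Slot 5→Mendoza, Slot 6→Singh, Slot 7→Diallo+Delgado, Slot 8→Delgado, Slot 9→Fong, Slot 10→Singh, Slot 11→Greco.
Loads: Diallo 1/1, Fong 2/2, Tran 2/2, Mendoza 2/2, Greco 1/1, Singh 2/2, Delgado 2/2.

12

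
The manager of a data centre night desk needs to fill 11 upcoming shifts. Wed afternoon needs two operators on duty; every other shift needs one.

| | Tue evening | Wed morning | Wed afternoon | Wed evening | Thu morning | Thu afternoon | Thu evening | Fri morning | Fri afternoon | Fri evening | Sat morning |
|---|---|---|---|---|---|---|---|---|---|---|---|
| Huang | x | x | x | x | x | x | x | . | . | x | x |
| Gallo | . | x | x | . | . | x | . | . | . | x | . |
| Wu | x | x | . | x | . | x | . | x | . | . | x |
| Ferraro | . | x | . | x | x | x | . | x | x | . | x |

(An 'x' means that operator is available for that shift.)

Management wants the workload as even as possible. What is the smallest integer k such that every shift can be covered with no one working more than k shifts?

With 4 operators and 12 worker-slots to fill, someone must work at least ⌈12/4⌉ = 3 shifts, so k ≥ 3.
k = 3 works: Tue evening→Huang, Wed morning→Gallo, Wed afternoon→Huang+Gallo, Wed evening→Wu, Thu morning→Ferraro, Thu afternoon→Ferraro, Thu evening→Huang, Fri morning→Wu, Fri afternoon→Ferraro, Fri evening→Gallo, Sat morning→Wu.
Loads: Huang 3, Gallo 3, Wu 3, Ferraro 3 — all ≤ 3.

3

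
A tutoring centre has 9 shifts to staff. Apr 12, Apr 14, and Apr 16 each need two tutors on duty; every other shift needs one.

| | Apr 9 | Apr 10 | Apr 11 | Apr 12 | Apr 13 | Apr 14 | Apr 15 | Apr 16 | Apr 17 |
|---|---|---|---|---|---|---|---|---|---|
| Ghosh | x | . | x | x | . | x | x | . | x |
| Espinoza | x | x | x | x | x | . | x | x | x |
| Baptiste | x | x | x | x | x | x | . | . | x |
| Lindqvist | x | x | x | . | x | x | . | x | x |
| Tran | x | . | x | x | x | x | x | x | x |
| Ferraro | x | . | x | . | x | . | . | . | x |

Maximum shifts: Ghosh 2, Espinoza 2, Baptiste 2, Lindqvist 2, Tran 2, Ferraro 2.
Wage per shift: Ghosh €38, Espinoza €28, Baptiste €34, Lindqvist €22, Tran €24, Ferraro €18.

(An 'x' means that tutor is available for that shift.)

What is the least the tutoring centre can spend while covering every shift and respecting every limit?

Picking the cheapest available tutor for each shift independently would cost €262, but that ignores the shift limits.
An optimal schedule: Apr 9→Ghosh, Apr 10→Espinoza, Apr 11→Ferraro, Apr 12→Baptiste+Tran, Apr 13→Baptiste, Apr 14→Lindqvist+Tran, Apr 15→Ghosh, Apr 16→Espinoza+Lindqvist, Apr 17→Ferraro.
Total: 38 + 28 + 18 + 34 + 24 + 34 + 22 + 24 + 38 + 28 + 22 + 18 = €328.

€328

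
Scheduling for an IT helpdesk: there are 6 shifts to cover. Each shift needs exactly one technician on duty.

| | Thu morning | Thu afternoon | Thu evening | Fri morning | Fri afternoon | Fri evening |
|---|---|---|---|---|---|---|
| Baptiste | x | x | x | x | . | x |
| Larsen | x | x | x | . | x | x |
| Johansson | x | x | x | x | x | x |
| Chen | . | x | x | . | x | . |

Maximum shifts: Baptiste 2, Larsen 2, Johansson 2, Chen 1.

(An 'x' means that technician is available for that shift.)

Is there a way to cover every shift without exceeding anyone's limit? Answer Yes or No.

Yes

One valid schedule: Thu morning→Baptiste, Thu afternoon→Johansson, Thu evening→Johansson, Fri morning→Baptiste, Fri afternoon→Larsen, Fri evening→Larsen.
Loads: Baptiste 2/2, Larsen 2/2, Johansson 2/2, Chen 0/1 — all within limits.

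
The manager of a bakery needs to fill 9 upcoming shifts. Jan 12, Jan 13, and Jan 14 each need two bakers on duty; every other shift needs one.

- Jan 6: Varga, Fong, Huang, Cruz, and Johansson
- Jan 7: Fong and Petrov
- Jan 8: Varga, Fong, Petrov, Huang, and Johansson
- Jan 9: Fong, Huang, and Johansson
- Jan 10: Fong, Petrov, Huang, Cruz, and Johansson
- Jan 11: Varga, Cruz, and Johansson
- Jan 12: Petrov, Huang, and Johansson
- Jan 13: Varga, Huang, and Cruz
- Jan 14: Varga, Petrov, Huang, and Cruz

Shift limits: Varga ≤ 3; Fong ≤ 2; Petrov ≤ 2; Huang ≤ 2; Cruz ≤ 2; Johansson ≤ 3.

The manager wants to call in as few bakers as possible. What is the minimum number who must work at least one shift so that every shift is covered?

5

12 slots to fill and no one can take more than 3, so at least ⌈12/3⌉ = 4 bakers are needed.
Any 4 bakers together have capacity at most 3+3+2+2 = 10 < 12 slots, so 4 can never suffice.
Varga, Fong, Petrov, Huang, and Johansson alone can cover everything: Jan 6→Johansson, Jan 7→Fong, Jan 8→Johansson, Jan 9→Fong, Jan 10→Johansson, Jan 11→Varga, Jan 12→Petrov+Huang, Jan 13→Varga+Huang, Jan 14→Varga+Petrov.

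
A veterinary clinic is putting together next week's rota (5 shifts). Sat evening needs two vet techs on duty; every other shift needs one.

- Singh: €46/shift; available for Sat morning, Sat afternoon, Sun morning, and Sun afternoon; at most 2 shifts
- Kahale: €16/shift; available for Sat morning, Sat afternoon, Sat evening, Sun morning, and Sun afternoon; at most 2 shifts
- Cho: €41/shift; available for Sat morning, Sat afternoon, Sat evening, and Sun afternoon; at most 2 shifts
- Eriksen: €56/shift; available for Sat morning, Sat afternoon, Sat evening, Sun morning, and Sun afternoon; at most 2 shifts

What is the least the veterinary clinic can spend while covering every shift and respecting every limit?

€206

Picking the cheapest available vet tech for each shift independently would cost €121, but that ignores the shift limits.
An optimal schedule: Sat morning→Singh, Sat afternoon→Kahale, Sat evening→Kahale+Cho, Sun morning→Singh, Sun afternoon→Cho.
Total: 46 + 16 + 16 + 41 + 46 + 41 = €206.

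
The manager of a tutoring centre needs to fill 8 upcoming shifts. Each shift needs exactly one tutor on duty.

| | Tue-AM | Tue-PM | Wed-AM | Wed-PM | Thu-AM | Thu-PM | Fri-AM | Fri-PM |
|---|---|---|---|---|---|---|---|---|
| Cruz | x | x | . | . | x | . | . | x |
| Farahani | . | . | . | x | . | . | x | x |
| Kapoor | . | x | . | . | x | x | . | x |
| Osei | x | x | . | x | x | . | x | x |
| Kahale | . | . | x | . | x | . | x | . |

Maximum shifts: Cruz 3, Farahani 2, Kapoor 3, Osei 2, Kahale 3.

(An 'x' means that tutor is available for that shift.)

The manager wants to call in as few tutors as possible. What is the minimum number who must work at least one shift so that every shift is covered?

8 slots to fill and no one can take more than 3, so at least ⌈8/3⌉ = 3 tutors are needed.
Kapoor, Osei, and Kahale alone can cover everything: Tue-AM→Osei, Tue-PM→Kapoor, Wed-AM→Kahale, Wed-PM→Osei, Thu-AM→Kahale, Thu-PM→Kapoor, Fri-AM→Kahale, Fri-PM→Kapoor.

3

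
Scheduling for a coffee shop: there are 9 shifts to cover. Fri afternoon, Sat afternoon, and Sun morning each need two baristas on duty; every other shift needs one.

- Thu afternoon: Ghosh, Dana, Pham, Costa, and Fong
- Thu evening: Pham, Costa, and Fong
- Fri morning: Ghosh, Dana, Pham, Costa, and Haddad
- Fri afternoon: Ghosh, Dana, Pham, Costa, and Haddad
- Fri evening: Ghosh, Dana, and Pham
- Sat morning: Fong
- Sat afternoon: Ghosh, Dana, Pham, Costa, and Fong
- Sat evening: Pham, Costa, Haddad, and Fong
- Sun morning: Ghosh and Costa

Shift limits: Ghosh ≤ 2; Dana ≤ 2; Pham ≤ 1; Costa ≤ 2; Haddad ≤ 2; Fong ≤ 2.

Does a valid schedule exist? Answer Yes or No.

Total capacity is 2+2+1+2+2+2 = 11 but 12 worker-slots are needed — infeasible.

No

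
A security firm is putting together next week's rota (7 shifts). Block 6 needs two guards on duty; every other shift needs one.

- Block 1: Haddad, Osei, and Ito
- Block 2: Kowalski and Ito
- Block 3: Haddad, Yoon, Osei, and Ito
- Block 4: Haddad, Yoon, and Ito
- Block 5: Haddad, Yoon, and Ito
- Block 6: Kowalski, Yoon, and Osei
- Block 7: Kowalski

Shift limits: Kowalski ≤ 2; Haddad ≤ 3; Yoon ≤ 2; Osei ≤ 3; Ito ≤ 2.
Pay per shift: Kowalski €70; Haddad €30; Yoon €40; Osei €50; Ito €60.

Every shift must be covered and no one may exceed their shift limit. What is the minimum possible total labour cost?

Block 7 can only be covered by Kowalski, so that assignment is forced.
Picking the cheapest available guard for each shift independently would cost €340, but that ignores the shift limits.
An optimal schedule: Block 1→Haddad, Block 2→Ito, Block 3→Yoon, Block 4→Haddad, Block 5→Haddad, Block 6→Yoon+Osei, Block 7→Kowalski.
Total: 30 + 60 + 40 + 30 + 30 + 40 + 50 + 70 = €350.

€350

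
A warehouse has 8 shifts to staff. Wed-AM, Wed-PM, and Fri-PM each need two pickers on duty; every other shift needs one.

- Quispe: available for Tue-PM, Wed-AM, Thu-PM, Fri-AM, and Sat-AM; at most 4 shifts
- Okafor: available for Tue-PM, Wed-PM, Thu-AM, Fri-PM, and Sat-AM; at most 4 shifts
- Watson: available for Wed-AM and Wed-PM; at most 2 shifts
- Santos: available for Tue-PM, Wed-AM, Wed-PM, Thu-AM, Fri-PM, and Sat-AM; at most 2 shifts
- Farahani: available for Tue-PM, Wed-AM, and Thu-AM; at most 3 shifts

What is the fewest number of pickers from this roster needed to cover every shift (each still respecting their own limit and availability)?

11 slots to fill and no one can take more than 4, so at least ⌈11/4⌉ = 3 pickers are needed.
Shifts {Wed-AM, Wed-PM, Thu-PM, Fri-PM} need 7 slots, but among the pickers available for them (Quispe, Okafor, Watson, Santos, and Farahani) any 3 together supply at most 6. So 3 pickers are not enough.
Quispe, Okafor, Watson, and Santos alone can cover everything: Tue-PM→Quispe, Wed-AM→Quispe+Watson, Wed-PM→Okafor+Watson, Thu-AM→Okafor, Thu-PM→Quispe, Fri-AM→Quispe, Fri-PM→Okafor+Santos, Sat-AM→Okafor.

4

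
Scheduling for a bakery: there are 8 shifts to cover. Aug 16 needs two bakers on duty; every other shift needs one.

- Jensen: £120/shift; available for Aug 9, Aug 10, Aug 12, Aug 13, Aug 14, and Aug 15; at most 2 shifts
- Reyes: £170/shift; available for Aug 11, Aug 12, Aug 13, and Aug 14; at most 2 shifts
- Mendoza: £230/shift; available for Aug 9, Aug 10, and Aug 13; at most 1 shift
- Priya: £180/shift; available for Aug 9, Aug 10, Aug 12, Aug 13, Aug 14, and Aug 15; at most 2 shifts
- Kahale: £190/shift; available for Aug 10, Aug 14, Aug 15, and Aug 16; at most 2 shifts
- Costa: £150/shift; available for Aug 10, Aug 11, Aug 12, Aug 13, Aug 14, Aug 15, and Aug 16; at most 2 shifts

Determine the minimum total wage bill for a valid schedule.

£1430

Aug 16 can only be covered by Kahale and Costa, so that assignment is forced.
Picking the cheapest available baker for each shift independently would cost £1210, but that ignores the shift limits.
An optimal schedule: Aug 9→Jensen, Aug 10→Priya, Aug 11→Costa, Aug 12→Jensen, Aug 13→Reyes, Aug 14→Reyes, Aug 15→Priya, Aug 16→Costa+Kahale.
Total: 120 + 180 + 150 + 120 + 170 + 170 + 180 + 150 + 190 = £1430.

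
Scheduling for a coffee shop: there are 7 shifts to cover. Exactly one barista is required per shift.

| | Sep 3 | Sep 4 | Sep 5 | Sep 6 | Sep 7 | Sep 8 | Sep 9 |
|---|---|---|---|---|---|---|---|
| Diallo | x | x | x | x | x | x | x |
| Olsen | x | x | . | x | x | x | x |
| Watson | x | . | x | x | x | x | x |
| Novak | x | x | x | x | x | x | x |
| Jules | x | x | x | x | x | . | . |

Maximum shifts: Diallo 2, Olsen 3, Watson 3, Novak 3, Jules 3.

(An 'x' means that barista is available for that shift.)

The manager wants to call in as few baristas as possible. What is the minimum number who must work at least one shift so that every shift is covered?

7 slots to fill and no one can take more than 3, so at least ⌈7/3⌉ = 3 baristas are needed.
Diallo, Olsen, and Watson alone can cover everything: Sep 3→Olsen, Sep 4→Diallo, Sep 5→Diallo, Sep 6→Olsen, Sep 7→Olsen, Sep 8→Watson, Sep 9→Watson.

3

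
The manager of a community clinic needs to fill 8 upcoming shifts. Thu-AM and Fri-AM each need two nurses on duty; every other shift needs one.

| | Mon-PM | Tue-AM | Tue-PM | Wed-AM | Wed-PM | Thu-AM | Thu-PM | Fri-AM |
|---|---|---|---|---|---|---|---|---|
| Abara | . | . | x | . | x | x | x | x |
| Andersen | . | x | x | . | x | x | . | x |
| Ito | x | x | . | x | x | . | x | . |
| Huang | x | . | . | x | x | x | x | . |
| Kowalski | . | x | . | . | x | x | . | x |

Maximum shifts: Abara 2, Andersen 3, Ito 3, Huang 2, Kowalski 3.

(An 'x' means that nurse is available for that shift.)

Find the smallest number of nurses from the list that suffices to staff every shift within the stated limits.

10 slots to fill and no one can take more than 3, so at least ⌈10/3⌉ = 4 nurses are needed.
Abara, Andersen, Ito, and Huang alone can cover everything: Mon-PM→Ito, Tue-AM→Andersen, Tue-PM→Abara, Wed-AM→Ito, Wed-PM→Huang, Thu-AM→Andersen+Huang, Thu-PM→Ito, Fri-AM→Abara+Andersen.

4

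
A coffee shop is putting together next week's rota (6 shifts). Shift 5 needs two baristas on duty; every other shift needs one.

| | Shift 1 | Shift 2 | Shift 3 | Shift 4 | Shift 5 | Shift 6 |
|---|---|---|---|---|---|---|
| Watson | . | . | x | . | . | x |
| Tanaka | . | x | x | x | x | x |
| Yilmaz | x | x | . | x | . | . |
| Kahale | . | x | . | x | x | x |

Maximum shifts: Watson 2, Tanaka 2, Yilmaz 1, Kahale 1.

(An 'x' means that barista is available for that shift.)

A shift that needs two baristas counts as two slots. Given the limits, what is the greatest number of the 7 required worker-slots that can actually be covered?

Total capacity across all baristas is 2+2+1+1 = 6, and 7 slots are needed, so at most 6 can be filled.
An assignment achieving 6: Shift 1→Yilmaz, Shift 2→Tanaka, Shift 3→Watson, Shift 5→Tanaka+Kahale, Shift 6→Watson.
Loads: Watson 2/2, Tanaka 2/2, Yilmaz 1/1, Kahale 1/1.

6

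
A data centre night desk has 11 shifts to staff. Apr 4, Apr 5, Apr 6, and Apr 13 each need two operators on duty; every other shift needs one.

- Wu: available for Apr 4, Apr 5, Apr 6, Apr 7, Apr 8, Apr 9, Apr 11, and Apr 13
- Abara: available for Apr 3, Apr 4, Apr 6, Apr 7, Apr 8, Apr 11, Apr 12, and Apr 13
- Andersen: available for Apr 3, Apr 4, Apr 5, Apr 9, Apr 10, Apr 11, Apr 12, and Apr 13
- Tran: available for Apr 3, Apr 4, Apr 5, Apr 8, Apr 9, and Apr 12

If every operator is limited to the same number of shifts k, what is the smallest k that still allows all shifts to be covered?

With 4 operators and 15 worker-slots to fill, someone must work at least ⌈15/4⌉ = 4 shifts, so k ≥ 4.
k = 4 works: Apr 3→Abara, Apr 4→Andersen+Tran, Apr 5→Wu+Andersen, Apr 6→Wu+Abara, Apr 7→Wu, Apr 8→Wu, Apr 9→Tran, Apr 10→Andersen, Apr 11→Abara, Apr 12→Tran, Apr 13→Abara+Andersen.
Loads: Wu 4, Abara 4, Andersen 4, Tran 3 — all ≤ 4.

4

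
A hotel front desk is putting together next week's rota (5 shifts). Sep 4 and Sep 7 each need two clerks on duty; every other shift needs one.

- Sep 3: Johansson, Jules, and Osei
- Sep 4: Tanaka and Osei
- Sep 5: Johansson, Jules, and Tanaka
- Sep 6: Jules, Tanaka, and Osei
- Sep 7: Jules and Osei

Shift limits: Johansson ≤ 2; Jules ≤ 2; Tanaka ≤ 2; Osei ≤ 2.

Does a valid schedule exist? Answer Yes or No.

Yes

Sep 4 can only be covered by Tanaka and Osei, so that assignment is forced.
Sep 7 can only be covered by Jules and Osei, so that assignment is forced.
One valid schedule: Sep 3→Johansson, Sep 4→Tanaka+Osei, Sep 5→Johansson, Sep 6→Jules, Sep 7→Jules+Osei.
Loads: Johansson 2/2, Jules 2/2, Tanaka 1/2, Osei 2/2 — all within limits.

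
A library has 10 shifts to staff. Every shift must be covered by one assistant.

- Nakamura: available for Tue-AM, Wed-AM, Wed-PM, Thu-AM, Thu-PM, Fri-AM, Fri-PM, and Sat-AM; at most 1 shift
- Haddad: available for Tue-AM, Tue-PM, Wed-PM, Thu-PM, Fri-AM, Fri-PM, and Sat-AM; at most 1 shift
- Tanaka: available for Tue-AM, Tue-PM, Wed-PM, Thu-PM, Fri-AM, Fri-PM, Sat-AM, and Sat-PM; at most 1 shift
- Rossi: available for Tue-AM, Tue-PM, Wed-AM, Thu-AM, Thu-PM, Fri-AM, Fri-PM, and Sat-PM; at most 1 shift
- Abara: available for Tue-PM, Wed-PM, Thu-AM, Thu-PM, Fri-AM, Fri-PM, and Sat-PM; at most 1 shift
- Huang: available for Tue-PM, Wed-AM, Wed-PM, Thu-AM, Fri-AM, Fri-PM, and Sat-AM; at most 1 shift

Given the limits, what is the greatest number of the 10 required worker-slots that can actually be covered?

6

Total capacity across all assistants is 1+1+1+1+1+1 = 6, and 10 slots are needed, so at most 6 can be filled.
An assignment achieving 6: Tue-AM→Haddad, Tue-PM→Abara, Wed-AM→Nakamura, Thu-AM→Rossi, Sat-AM→Huang, Sat-PM→Tanaka.
Loads: Nakamura 1/1, Haddad 1/1, Tanaka 1/1, Rossi 1/1, Abara 1/1, Huang 1/1.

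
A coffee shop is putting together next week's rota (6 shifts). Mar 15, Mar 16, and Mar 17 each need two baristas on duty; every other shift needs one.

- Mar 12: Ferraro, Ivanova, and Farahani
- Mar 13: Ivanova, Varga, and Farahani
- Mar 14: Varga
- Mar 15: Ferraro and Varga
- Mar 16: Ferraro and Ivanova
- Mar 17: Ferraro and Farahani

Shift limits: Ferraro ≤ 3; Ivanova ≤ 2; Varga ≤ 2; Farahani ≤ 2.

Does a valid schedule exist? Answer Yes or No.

Yes

Mar 14 can only be covered by Varga, so that assignment is forced.
Mar 15 can only be covered by Ferraro and Varga, so that assignment is forced.
Mar 16 can only be covered by Ferraro and Ivanova, so that assignment is forced.
One valid schedule: Mar 12→Ivanova, Mar 13→Farahani, Mar 14→Varga, Mar 15→Ferraro+Varga, Mar 16→Ferraro+Ivanova, Mar 17→Ferraro+Farahani.
Loads: Ferraro 3/3, Ivanova 2/2, Varga 2/2, Farahani 2/2 — all within limits.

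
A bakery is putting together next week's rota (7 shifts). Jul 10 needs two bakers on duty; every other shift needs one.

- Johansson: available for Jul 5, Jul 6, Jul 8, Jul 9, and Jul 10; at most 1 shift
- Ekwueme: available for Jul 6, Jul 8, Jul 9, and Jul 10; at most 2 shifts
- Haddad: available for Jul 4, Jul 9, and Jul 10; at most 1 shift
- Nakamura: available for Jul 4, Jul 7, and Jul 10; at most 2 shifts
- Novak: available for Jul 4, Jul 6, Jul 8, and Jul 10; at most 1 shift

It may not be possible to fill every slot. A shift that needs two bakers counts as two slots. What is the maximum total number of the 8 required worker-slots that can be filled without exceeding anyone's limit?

7

Total capacity across all bakers is 1+2+1+2+1 = 7, and 8 slots are needed, so at most 7 can be filled.
An assignment achieving 7: Jul 4→Haddad, Jul 5→Johansson, Jul 6→Ekwueme, Jul 7→Nakamura, Jul 8→Ekwueme, Jul 10→Nakamura+Novak.
Loads: Johansson 1/1, Ekwueme 2/2, Haddad 1/1, Nakamura 2/2, Novak 1/1.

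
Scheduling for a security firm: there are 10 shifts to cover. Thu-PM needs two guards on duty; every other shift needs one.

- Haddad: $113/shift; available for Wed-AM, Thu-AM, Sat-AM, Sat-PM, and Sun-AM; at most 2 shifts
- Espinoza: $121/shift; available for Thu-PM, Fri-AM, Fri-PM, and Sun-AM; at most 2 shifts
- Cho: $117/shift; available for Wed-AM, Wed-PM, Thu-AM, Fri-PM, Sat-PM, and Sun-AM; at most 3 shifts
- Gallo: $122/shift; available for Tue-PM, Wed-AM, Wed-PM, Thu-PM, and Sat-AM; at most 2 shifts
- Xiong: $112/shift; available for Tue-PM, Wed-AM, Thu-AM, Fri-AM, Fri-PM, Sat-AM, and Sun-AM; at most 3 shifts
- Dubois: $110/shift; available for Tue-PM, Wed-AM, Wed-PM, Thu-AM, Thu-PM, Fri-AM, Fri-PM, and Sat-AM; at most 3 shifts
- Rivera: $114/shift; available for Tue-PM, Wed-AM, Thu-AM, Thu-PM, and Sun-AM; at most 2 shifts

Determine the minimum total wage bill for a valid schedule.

Picking the cheapest available guard for each shift independently would cost $1219, but that ignores the shift limits.
An optimal schedule: Tue-PM→Xiong, Wed-AM→Cho, Wed-PM→Dubois, Thu-AM→Haddad, Thu-PM→Dubois+Rivera, Fri-AM→Dubois, Fri-PM→Xiong, Sat-AM→Xiong, Sat-PM→Haddad, Sun-AM→Rivera.
Total: 112 + 117 + 110 + 113 + 110 + 114 + 110 + 112 + 112 + 113 + 114 = $1237.

$1237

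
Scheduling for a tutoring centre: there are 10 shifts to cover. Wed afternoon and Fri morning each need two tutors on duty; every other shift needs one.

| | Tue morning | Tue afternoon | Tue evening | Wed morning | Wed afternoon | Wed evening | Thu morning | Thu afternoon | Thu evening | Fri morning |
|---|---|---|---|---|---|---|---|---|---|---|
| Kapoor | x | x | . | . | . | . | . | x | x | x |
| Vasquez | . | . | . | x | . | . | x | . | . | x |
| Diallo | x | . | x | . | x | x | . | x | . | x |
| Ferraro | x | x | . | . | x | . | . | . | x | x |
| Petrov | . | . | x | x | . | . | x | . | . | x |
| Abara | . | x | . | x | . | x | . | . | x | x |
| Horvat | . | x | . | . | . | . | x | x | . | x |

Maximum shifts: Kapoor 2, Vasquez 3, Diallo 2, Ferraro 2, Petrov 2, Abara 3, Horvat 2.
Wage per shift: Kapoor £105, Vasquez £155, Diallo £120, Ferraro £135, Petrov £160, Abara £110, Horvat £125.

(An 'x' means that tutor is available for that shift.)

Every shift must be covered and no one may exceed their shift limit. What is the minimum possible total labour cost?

£1455

Wed afternoon can only be covered by Diallo and Ferraro, so that assignment is forced.
Picking the cheapest available tutor for each shift independently would cost £1355, but that ignores the shift limits.
An optimal schedule: Tue morning→Kapoor, Tue afternoon→Horvat, Tue evening→Diallo, Wed morning→Abara, Wed afternoon→Diallo+Ferraro, Wed evening→Abara, Thu morning→Horvat, Thu afternoon→Kapoor, Thu evening→Abara, Fri morning→Ferraro+Vasquez.
Total: 105 + 125 + 120 + 110 + 120 + 135 + 110 + 125 + 105 + 110 + 135 + 155 = £1455.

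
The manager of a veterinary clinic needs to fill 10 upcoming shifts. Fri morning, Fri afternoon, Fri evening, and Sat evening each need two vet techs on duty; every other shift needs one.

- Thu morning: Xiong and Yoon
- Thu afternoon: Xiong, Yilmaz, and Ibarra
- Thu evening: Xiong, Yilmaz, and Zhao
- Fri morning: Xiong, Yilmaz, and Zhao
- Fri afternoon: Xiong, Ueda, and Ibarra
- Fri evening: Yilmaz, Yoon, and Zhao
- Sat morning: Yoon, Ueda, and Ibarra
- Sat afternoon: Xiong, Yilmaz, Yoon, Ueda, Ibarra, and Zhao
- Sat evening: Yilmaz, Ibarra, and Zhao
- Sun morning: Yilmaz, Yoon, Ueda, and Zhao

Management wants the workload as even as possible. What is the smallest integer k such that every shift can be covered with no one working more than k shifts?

With 6 vet techs and 14 worker-slots to fill, someone must work at least ⌈14/6⌉ = 3 shifts, so k ≥ 3.
k = 3 works: Thu morning→Xiong, Thu afternoon→Xiong, Thu evening→Xiong, Fri morning→Yilmaz+Zhao, Fri afternoon→Ueda+Ibarra, Fri evening→Yilmaz+Yoon, Sat morning→Yoon, Sat afternoon→Ueda, Sat evening→Yilmaz+Ibarra, Sun morning→Yoon.
Loads: Xiong 3, Yilmaz 3, Yoon 3, Ueda 2, Ibarra 2, Zhao 1 — all ≤ 3.

3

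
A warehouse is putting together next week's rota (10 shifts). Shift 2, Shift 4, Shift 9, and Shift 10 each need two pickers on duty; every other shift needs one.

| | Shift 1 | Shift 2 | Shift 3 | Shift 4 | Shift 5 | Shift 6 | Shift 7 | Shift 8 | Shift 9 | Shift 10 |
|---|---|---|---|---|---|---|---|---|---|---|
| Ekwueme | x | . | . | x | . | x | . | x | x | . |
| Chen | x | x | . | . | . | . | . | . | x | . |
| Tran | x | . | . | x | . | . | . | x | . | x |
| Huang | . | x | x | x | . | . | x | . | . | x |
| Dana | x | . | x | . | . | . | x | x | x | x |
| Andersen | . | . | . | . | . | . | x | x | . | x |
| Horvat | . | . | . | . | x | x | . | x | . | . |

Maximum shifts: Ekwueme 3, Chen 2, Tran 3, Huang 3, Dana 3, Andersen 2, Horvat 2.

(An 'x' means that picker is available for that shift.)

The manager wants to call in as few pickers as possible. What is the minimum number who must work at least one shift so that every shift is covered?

6

14 slots to fill and no one can take more than 3, so at least ⌈14/3⌉ = 5 pickers are needed.
No set of 5 pickers can cover every shift (each such set leaves at least one shift with no one available or exceeds a cap).
Ekwueme, Chen, Tran, Huang, Dana, and Horvat alone can cover everything: Shift 1→Tran, Shift 2→Chen+Huang, Shift 3→Huang, Shift 4→Ekwueme+Tran, Shift 5→Horvat, Shift 6→Ekwueme, Shift 7→Huang, Shift 8→Dana, Shift 9→Ekwueme+Chen, Shift 10→Tran+Dana.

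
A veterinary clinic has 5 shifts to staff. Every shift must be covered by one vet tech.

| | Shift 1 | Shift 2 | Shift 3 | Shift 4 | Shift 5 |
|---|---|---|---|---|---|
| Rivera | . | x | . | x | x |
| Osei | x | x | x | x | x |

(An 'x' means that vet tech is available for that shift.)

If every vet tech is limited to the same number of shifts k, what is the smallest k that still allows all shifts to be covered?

With 2 vet techs and 5 worker-slots to fill, someone must work at least ⌈5/2⌉ = 3 shifts, so k ≥ 3.
k = 3 works: Shift 1→Osei, Shift 2→Rivera, Shift 3→Osei, Shift 4→Rivera, Shift 5→Rivera.
Loads: Rivera 3, Osei 2 — all ≤ 3.

3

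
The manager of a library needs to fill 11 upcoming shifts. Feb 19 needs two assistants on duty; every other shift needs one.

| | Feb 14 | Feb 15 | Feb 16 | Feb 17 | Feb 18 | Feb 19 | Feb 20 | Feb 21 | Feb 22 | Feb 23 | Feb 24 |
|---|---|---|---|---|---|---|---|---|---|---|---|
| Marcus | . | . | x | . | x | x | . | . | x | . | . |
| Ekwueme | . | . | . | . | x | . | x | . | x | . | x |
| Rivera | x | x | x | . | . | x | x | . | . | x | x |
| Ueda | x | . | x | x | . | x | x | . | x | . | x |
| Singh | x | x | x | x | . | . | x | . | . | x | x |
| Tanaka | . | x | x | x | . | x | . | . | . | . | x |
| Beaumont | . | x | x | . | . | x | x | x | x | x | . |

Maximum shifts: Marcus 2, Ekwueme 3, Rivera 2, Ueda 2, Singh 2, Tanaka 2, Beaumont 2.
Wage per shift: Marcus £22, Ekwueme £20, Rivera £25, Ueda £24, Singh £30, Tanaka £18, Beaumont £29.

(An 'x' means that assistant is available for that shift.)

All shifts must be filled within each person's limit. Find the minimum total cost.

Feb 21 can only be covered by Beaumont, so that assignment is forced.
Picking the cheapest available assistant for each shift independently would cost £250, but that ignores the shift limits.
An optimal schedule: Feb 14→Ueda, Feb 15→Tanaka, Feb 16→Marcus, Feb 17→Tanaka, Feb 18→Ekwueme, Feb 19→Marcus+Rivera, Feb 20→Ekwueme, Feb 21→Beaumont, Feb 22→Ekwueme, Feb 23→Rivera, Feb 24→Ueda.
Total: 24 + 18 + 22 + 18 + 20 + 22 + 25 + 20 + 29 + 20 + 25 + 24 = £267.

£267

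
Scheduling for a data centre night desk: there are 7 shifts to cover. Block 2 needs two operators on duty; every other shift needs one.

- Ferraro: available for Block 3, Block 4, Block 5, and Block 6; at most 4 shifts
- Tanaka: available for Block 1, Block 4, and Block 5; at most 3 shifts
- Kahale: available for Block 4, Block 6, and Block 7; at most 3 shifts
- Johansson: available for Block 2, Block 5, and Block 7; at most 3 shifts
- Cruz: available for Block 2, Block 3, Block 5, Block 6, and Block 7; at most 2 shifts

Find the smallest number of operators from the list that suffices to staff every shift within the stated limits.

4

8 slots to fill and no one can take more than 4, so at least ⌈8/4⌉ = 2 operators are needed.
No set of 3 operators can cover every shift (each such set leaves at least one shift with no one available or exceeds a cap).
Ferraro, Tanaka, Johansson, and Cruz alone can cover everything: Block 1→Tanaka, Block 2→Johansson+Cruz, Block 3→Ferraro, Block 4→Ferraro, Block 5→Ferraro, Block 6→Ferraro, Block 7→Johansson.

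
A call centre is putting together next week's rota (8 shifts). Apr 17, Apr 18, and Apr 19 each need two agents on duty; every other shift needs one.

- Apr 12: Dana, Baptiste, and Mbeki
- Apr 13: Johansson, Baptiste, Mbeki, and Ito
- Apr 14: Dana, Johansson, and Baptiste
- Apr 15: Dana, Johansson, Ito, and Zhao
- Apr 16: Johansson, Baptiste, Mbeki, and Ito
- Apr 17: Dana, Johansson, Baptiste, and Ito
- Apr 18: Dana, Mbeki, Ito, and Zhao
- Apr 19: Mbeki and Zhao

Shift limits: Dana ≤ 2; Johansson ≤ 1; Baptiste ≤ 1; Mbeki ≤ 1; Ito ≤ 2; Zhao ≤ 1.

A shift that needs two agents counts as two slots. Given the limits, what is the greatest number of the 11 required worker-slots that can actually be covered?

8

Total capacity across all agents is 2+1+1+1+2+1 = 8, and 11 slots are needed, so at most 8 can be filled.
An assignment achieving 8: Apr 12→Dana, Apr 13→Johansson, Apr 14→Dana, Apr 15→Ito, Apr 16→Baptiste, Apr 17→Ito, Apr 19→Mbeki+Zhao.
Loads: Dana 2/2, Johansson 1/1, Baptiste 1/1, Mbeki 1/1, Ito 2/2, Zhao 1/1.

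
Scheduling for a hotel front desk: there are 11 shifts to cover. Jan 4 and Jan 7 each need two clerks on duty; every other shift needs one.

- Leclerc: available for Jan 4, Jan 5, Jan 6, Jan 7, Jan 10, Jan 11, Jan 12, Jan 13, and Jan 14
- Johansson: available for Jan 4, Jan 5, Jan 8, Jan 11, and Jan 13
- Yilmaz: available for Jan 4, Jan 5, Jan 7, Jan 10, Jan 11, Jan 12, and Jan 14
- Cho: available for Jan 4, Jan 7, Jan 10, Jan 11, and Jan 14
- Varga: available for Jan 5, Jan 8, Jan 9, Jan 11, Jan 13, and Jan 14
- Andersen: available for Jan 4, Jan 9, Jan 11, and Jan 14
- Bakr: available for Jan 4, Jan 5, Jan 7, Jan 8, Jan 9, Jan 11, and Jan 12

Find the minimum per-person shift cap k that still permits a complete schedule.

2

With 7 clerks and 13 worker-slots to fill, someone must work at least ⌈13/7⌉ = 2 shifts, so k ≥ 2.
k = 2 works: Jan 4→Andersen+Bakr, Jan 5→Yilmaz, Jan 6→Leclerc, Jan 7→Cho+Bakr, Jan 8→Johansson, Jan 9→Varga, Jan 10→Leclerc, Jan 11→Varga, Jan 12→Yilmaz, Jan 13→Johansson, Jan 14→Cho.
Loads: Leclerc 2, Johansson 2, Yilmaz 2, Cho 2, Varga 2, Andersen 1, Bakr 2 — all ≤ 2.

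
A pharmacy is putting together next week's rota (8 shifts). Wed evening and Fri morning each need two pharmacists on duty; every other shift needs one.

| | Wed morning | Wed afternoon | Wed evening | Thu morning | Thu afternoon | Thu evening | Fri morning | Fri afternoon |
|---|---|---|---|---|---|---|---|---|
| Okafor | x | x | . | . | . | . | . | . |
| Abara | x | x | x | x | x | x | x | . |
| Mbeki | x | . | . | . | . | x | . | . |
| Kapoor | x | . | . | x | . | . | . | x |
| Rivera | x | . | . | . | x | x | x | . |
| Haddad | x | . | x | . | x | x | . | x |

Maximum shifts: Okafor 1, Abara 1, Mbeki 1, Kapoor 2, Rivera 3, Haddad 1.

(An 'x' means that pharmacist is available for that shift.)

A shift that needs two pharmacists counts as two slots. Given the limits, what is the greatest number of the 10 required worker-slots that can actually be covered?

Total capacity across all pharmacists is 1+1+1+2+3+1 = 9, and 10 slots are needed, so at most 9 can be filled.
An assignment achieving 9: Wed morning→Rivera, Wed afternoon→Okafor, Wed evening→Abara+Haddad, Thu morning→Kapoor, Thu afternoon→Rivera, Thu evening→Mbeki, Fri morning→Rivera, Fri afternoon→Kapoor.
Loads: Okafor 1/1, Abara 1/1, Mbeki 1/1, Kapoor 2/2, Rivera 3/3, Haddad 1/1.

9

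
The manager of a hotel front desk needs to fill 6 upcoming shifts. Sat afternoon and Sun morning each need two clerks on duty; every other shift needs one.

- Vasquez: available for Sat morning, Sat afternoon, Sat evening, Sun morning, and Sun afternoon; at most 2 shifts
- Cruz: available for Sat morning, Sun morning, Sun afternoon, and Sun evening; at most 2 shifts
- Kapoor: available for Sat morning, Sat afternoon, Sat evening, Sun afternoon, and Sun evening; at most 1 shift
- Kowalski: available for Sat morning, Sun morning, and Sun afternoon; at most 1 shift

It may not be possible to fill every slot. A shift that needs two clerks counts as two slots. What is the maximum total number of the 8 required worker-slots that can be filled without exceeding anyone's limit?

6

Total capacity across all clerks is 2+2+1+1 = 6, and 8 slots are needed, so at most 6 can be filled.
An assignment achieving 6: Sat afternoon→Vasquez+Kapoor, Sat evening→Vasquez, Sun morning→Cruz+Kowalski, Sun evening→Cruz.
Loads: Vasquez 2/2, Cruz 2/2, Kapoor 1/1, Kowalski 1/1.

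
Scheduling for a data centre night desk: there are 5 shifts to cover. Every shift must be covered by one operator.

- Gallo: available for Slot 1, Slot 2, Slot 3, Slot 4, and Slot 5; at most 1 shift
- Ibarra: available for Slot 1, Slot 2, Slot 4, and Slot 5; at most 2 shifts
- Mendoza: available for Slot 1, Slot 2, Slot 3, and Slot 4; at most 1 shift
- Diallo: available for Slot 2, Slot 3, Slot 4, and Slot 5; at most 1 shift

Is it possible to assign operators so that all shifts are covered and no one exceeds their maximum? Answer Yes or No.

Yes

One valid schedule: Slot 1→Gallo, Slot 2→Ibarra, Slot 3→Mendoza, Slot 4→Diallo, Slot 5→Ibarra.
Loads: Gallo 1/1, Ibarra 2/2, Mendoza 1/1, Diallo 1/1 — all within limits.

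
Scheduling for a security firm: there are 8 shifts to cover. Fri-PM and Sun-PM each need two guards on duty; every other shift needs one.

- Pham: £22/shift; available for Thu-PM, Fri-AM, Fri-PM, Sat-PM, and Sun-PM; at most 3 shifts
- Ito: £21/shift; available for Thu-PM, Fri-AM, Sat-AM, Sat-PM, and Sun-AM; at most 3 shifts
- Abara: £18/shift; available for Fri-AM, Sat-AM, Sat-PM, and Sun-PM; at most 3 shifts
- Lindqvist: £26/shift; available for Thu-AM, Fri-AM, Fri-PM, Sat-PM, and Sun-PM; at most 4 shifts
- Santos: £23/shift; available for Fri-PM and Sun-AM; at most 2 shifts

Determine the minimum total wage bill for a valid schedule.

£210

Thu-AM can only be covered by Lindqvist, so that assignment is forced.
Picking the cheapest available guard for each shift independently would cost £207, but that ignores the shift limits.
An optimal schedule: Thu-AM→Lindqvist, Thu-PM→Ito, Fri-AM→Abara, Fri-PM→Pham+Santos, Sat-AM→Abara, Sat-PM→Ito, Sun-AM→Ito, Sun-PM→Abara+Pham.
Total: 26 + 21 + 18 + 22 + 23 + 18 + 21 + 21 + 18 + 22 = £210.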